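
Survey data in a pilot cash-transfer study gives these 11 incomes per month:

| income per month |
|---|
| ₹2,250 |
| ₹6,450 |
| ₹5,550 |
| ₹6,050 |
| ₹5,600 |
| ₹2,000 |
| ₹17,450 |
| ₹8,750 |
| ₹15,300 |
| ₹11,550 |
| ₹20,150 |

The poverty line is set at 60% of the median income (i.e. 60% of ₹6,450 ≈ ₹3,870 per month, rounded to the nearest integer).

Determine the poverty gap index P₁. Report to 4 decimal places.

Poor units: ₹2,000, ₹2,250 (q = 2 of N = 11).
Relative gaps: (3870−2000)/3870 = 0.4832; (3870−2250)/3870 = 0.4186.
Sum of shortfalls = 0.901809; P₁ averages over all N: 0.901809 / 11 = 0.0820.

0.0820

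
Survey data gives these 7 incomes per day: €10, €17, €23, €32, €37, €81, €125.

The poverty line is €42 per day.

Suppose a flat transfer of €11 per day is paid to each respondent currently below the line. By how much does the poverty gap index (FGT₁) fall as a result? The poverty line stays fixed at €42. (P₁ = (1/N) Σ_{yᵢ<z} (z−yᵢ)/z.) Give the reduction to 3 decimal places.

Before: below the line — €10, €17, €23, €32, €37; poverty gap index (FGT₁) = 0.30952.
After the €11 transfer: below the line — €21, €28, €34; poverty gap index (FGT₁) = 0.14626.
Reduction = 0.30952 − 0.14626 = 0.163.

0.163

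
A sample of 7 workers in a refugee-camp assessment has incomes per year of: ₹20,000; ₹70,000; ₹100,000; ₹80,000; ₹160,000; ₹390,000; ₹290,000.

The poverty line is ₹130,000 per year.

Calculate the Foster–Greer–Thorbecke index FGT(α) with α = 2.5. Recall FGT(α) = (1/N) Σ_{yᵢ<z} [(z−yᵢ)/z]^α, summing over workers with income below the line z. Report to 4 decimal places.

0.1315

Incomes under z: ₹20,000, ₹70,000, ₹80,000, ₹100,000 (q = 4 of N = 7).
Gap ratios (z−y)/z: (130000−20000)/130000 = 0.8462; (130000−70000)/130000 = 0.4615; (130000−80000)/130000 = 0.3846; (130000−100000)/130000 = 0.2308.
Raised to α = 2.5: 0.65860; 0.14472; 0.09174; 0.02558.
Sum = 0.920644; FGT(2.5) = 0.920644 / 7 = 0.1315.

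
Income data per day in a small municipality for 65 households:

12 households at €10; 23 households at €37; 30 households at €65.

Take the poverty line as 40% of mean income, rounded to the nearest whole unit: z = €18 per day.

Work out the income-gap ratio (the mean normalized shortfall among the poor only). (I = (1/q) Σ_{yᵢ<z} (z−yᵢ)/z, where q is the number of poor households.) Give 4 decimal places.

Below z: 12×€10 (q = 12 of N = 65).
Shortfall ratios (z−y)/z: 0.4444 (×12); sum = 5.333333.
I averages over the q = 12 poor units only: 5.333333 / 12 = 0.4444.

0.4444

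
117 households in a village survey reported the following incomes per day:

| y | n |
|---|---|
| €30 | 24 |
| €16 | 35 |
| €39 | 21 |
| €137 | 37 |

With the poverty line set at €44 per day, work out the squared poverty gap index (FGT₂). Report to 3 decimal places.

0.144

Below z: 35×€16, 24×€30, 21×€39 (q = 80 of N = 117).
Gap ratios (z−y)/z: (44−16)/44 = 0.6364 (×35); (44−30)/44 = 0.3182 (×24); (44−39)/44 = 0.1136 (×21).
Squared: 0.4050 (×35); 0.1012 (×24); 0.0129 (×21).
Sum = 16.874483; P₂ = 16.874483 / 117 = 0.144.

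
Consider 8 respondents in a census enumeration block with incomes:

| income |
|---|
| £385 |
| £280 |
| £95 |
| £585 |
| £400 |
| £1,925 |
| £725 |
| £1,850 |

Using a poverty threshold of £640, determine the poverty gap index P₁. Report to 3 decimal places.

Below the line: £95, £280, £385, £400, £585 (q = 5 of N = 8).
Shortfall ratios: (640−95)/640 = 0.8516; (640−280)/640 = 0.5625; (640−385)/640 = 0.3984; (640−400)/640 = 0.3750; (640−585)/640 = 0.0859.
Σ = 2.273438. Dividing by the full population N = 8 gives P₁ = 0.284.

0.284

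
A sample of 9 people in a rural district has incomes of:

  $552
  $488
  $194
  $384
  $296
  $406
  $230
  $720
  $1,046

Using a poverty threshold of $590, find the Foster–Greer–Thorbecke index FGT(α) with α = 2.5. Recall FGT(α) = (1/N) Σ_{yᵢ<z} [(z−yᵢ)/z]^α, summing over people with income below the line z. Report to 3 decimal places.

0.108

Incomes under z: $194, $230, $296, $384, $406, $488, $552 (q = 7 of N = 9).
Gap ratios (z−y)/z: (590−194)/590 = 0.6712; (590−230)/590 = 0.6102; (590−296)/590 = 0.4983; (590−384)/590 = 0.3492; (590−406)/590 = 0.3119; (590−488)/590 = 0.1729; (590−552)/590 = 0.0644.
Raised to α = 2.5: 0.36907; 0.29082; 0.17528; 0.07203; 0.05431; 0.01243; 0.00105.
Sum = 0.975001; FGT(2.5) = 0.975001 / 9 = 0.108.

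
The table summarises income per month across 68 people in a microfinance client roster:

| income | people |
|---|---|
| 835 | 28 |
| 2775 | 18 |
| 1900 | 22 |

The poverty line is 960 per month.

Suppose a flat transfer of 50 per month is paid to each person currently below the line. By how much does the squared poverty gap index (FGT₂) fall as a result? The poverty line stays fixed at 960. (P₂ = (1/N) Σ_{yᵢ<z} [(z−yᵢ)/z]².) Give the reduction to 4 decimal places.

0.0045

Before: below the line — 28×835; squared poverty gap index (FGT₂) = 0.006981.
After the 50 transfer: below the line — 28×885; squared poverty gap index (FGT₂) = 0.002513.
Reduction = 0.006981 − 0.002513 = 0.0045.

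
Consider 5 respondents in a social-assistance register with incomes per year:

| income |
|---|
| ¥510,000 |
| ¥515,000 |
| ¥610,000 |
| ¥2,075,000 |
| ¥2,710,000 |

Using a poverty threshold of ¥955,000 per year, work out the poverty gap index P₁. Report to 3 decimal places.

Incomes under z: ¥510,000, ¥515,000, ¥610,000 (q = 3 of N = 5).
Gap ratios (z−y)/z: (955000−510000)/955000 = 0.4660; (955000−515000)/955000 = 0.4607; (955000−610000)/955000 = 0.3613.
Σ = 1.287958. Dividing by the full population N = 5 gives P₁ = 0.258.

0.258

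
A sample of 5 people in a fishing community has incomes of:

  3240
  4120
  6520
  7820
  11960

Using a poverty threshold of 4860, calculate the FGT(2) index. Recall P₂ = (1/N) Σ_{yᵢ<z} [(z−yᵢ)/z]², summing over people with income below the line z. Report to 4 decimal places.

Below the line: 3240, 4120 (q = 2 of N = 5).
Shortfall ratios: (4860−3240)/4860 = 0.3333; (4860−4120)/4860 = 0.1523.
Squared: 0.1111; 0.0232.
Sum = 0.134295; P₂ = 0.134295 / 5 = 0.0269.

0.0269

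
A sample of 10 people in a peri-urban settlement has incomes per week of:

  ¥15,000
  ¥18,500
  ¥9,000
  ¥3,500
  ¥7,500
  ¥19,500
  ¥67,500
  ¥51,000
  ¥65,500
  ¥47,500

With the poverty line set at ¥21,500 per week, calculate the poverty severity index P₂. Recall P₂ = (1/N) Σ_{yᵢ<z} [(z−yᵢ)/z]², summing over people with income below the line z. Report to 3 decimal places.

Below the line: ¥3,500, ¥7,500, ¥9,000, ¥15,000, ¥18,500, ¥19,500 (q = 6 of N = 10).
Gap ratios (z−y)/z: (21500−3500)/21500 = 0.8372; (21500−7500)/21500 = 0.6512; (21500−9000)/21500 = 0.5814; (21500−15000)/21500 = 0.3023; (21500−18500)/21500 = 0.1395; (21500−19500)/21500 = 0.0930.
Squared: 0.7009; 0.4240; 0.3380; 0.0914; 0.0195; 0.0087.
Sum = 1.582477; P₂ = 1.582477 / 10 = 0.158.

0.158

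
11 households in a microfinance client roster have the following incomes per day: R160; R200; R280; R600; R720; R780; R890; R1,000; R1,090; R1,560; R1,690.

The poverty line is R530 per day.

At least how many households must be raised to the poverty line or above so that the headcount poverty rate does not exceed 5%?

3

3 of the 11 households are poor, so H = 3/11 = 0.273.
A headcount ratio of at most 5% allows at most ⌊0.05 × 11⌋ = 0 poor households.
So at least 3 − 0 = 3 must be lifted.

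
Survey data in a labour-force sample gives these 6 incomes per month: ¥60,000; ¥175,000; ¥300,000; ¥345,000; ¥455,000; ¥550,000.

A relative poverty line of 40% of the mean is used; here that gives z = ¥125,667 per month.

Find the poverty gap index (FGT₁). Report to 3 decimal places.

Incomes under z: ¥60,000 (q = 1 of N = 6).
Shortfall ratios: (125667−60000)/125667 = 0.5225.
Σ = 0.522548. Dividing by the full population N = 6 gives P₁ = 0.087.

0.087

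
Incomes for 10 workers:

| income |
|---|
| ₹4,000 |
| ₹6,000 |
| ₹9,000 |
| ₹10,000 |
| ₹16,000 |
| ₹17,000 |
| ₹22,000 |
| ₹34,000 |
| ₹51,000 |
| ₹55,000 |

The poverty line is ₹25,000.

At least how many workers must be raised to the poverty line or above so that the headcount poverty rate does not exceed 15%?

Currently q = 7 of N = 10 are below the line (H = 0.700).
A headcount ratio of at most 15% allows at most ⌊0.15 × 10⌋ = 1 poor workers.
So at least 7 − 1 = 6 must be lifted.

6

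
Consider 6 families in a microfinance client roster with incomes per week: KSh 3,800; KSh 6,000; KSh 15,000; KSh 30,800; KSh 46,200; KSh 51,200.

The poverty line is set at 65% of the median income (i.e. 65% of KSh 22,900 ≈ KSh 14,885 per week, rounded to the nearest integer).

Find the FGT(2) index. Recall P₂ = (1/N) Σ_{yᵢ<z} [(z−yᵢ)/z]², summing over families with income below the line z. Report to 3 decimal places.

0.152

Poor units: KSh 3,800, KSh 6,000 (q = 2 of N = 6).
Gap ratios (z−y)/z: (14885−3800)/14885 = 0.7447; (14885−6000)/14885 = 0.5969.
Squared: 0.5546; 0.3563.
Sum = 0.910893; P₂ = 0.910893 / 6 = 0.152.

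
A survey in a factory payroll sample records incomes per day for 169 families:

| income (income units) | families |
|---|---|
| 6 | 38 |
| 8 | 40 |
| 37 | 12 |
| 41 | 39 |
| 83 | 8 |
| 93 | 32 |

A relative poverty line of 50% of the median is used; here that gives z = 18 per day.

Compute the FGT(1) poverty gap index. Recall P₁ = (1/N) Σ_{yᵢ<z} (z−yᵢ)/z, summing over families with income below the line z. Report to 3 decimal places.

0.281

Below the line: 38×6, 40×8 (q = 78 of N = 169).
Shortfall ratios: (18−6)/18 = 0.6667 (×38); (18−8)/18 = 0.5556 (×40).
Sum of shortfalls = 47.555556; P₁ averages over all N: 47.555556 / 169 = 0.281.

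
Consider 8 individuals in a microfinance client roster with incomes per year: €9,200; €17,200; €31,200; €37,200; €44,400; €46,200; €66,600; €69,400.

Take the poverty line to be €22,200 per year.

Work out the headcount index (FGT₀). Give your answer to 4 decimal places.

0.2500

2 of the 8 individuals have income below €22,200.
H = 2/8 = 0.2500.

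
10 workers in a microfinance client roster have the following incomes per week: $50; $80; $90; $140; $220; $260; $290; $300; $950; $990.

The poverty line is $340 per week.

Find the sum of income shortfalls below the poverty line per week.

Poor units: $50, $80, $90, $140, $220, $260, $290, $300 (q = 8 of N = 10).
Individual gaps: 340−50 = 290; 340−80 = 260; 340−90 = 250; 340−140 = 200; 340−220 = 120; 340−260 = 80; 340−290 = 50; 340−300 = 40.
Aggregate gap = $1,290.

$1,290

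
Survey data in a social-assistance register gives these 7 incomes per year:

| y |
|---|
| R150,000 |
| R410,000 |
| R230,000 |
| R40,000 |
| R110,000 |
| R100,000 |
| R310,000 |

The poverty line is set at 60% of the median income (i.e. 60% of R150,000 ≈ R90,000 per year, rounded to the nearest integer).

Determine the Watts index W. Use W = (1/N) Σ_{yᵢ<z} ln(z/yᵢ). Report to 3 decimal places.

0.116

Poor units: R40,000 (q = 1 of N = 7).
Log gaps: ln(90000/40000) = 0.8109.
W = 0.810930 / 7 = 0.116.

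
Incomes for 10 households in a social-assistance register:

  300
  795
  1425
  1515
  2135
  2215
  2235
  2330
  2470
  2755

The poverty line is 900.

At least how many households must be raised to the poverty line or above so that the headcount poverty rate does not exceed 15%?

Currently q = 2 of N = 10 are below the line (H = 0.200).
A headcount ratio of at most 15% allows at most ⌊0.15 × 10⌋ = 1 poor households.
So at least 2 − 1 = 1 must be lifted.

1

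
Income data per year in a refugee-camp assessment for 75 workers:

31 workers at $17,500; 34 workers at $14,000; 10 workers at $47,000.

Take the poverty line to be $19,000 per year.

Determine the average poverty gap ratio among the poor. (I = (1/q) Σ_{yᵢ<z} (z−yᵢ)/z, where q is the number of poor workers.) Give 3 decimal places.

0.175

Below z: 34×$14,000, 31×$17,500 (q = 65 of N = 75).
Relative gaps: 0.2632 (×34), 0.0789 (×31); sum = 11.394737.
I averages over the q = 65 poor units only: 11.394737 / 65 = 0.175.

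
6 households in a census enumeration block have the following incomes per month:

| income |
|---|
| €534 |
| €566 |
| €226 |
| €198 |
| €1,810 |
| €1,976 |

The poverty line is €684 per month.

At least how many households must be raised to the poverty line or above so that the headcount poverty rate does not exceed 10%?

4 of the 6 households are poor, so H = 4/6 = 0.667.
A headcount ratio of at most 10% allows at most ⌊0.10 × 6⌋ = 0 poor households.
So at least 4 − 0 = 4 must be lifted.

4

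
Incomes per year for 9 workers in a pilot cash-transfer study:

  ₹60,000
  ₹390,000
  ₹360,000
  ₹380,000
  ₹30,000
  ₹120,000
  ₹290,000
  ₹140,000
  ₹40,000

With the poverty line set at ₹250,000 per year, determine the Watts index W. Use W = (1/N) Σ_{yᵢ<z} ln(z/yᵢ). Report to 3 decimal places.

Below the line: ₹30,000, ₹40,000, ₹60,000, ₹120,000, ₹140,000 (q = 5 of N = 9).
ln(z/y) terms: ln(250000/30000) = 2.1203; ln(250000/40000) = 1.8326; ln(250000/60000) = 1.4271; ln(250000/120000) = 0.7340; ln(250000/140000) = 0.5798.
W = 6.693749 / 9 = 0.744.

0.744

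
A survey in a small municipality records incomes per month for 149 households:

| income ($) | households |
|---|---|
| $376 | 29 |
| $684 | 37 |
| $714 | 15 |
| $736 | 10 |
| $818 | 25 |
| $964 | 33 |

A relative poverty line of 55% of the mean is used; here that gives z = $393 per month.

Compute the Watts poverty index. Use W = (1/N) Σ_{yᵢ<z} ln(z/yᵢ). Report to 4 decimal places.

Poor units: 29×$376 (q = 29 of N = 149).
Log shortfalls: ln(393/376) = 0.0442 (×29).
W = 1.282394 / 149 = 0.0086.

0.0086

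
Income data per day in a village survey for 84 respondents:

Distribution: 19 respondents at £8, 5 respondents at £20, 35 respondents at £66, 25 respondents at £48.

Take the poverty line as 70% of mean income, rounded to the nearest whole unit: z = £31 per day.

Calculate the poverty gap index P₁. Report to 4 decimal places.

Poor units: 19×£8, 5×£20 (q = 24 of N = 84).
Normalized shortfalls: (31−8)/31 = 0.7419 (×19); (31−20)/31 = 0.3548 (×5).
Σ = 15.870968. Dividing by the full population N = 84 gives P₁ = 0.1889.

0.1889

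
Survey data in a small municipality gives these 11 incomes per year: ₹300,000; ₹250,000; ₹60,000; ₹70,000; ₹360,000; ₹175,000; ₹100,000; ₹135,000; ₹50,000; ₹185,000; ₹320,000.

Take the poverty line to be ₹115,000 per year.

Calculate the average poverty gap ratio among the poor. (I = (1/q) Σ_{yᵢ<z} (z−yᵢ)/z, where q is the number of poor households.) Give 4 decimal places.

0.3913

Poor units: ₹50,000, ₹60,000, ₹70,000, ₹100,000 (q = 4 of N = 11).
Shortfall ratios (z−y)/z: 0.5652, 0.4783, 0.3913, 0.1304; sum = 1.565217.
The income-gap ratio divides by q (the poor only): 1.565217 / 4 = 0.3913.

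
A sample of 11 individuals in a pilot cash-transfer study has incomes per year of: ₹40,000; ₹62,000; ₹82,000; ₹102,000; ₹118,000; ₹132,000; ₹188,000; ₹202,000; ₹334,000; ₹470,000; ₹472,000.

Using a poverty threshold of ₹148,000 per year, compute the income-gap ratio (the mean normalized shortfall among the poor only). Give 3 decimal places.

Below z: ₹40,000, ₹62,000, ₹82,000, ₹102,000, ₹118,000, ₹132,000 (q = 6 of N = 11).
Relative gaps: 0.7297, 0.5811, 0.4459, 0.3108, 0.2027, 0.1081; sum = 2.378378.
The income-gap ratio divides by q (the poor only): 2.378378 / 6 = 0.396.

0.396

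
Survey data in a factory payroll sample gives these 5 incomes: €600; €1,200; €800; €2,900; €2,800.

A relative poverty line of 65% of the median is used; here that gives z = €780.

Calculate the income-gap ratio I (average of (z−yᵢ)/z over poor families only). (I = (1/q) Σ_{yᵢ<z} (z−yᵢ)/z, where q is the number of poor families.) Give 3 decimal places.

Poor units: €600 (q = 1 of N = 5).
Relative gaps: 0.2308; sum = 0.230769.
The income-gap ratio divides by q (the poor only): 0.230769 / 1 = 0.231.

0.231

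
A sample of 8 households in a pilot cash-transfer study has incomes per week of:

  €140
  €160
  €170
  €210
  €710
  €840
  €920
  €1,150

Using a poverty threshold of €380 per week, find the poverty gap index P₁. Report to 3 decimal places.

Poor units: €140, €160, €170, €210 (q = 4 of N = 8).
Normalized shortfalls: (380−140)/380 = 0.6316; (380−160)/380 = 0.5789; (380−170)/380 = 0.5526; (380−210)/380 = 0.4474.
Σ = 2.210526. Dividing by the full population N = 8 gives P₁ = 0.276.

0.276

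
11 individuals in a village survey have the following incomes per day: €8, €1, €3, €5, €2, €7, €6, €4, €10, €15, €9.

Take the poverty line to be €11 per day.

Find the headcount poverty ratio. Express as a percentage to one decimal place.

10 of the 11 individuals have income below €11.
H = 10/11 = 90.9%.

90.9%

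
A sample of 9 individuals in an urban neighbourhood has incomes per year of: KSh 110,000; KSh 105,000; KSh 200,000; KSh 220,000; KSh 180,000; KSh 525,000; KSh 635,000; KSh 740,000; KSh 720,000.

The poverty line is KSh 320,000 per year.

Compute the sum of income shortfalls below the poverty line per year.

KSh 785,000

Below the line: KSh 105,000, KSh 110,000, KSh 180,000, KSh 200,000, KSh 220,000 (q = 5 of N = 9).
Individual gaps: 320000−105000 = 215000; 320000−110000 = 210000; 320000−180000 = 140000; 320000−200000 = 120000; 320000−220000 = 100000.
Aggregate gap = KSh 785,000.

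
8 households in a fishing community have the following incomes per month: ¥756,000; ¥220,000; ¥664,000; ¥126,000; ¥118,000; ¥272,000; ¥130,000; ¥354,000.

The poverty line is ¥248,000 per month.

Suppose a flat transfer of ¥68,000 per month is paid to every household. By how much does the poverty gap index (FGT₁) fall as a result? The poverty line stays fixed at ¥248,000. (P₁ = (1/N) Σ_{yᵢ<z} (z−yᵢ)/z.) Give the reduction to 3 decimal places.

0.117

Before: below the line — ¥118,000, ¥126,000, ¥130,000, ¥220,000; poverty gap index (FGT₁) = 0.20060.
After the ¥68,000 transfer: below the line — ¥186,000, ¥194,000, ¥198,000; poverty gap index (FGT₁) = 0.08367.
Reduction = 0.20060 − 0.08367 = 0.117.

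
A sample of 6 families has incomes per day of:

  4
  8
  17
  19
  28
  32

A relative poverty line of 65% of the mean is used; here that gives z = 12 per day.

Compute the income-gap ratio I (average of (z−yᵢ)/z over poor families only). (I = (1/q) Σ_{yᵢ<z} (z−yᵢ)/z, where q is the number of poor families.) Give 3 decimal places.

0.500

Poor units: 4, 8 (q = 2 of N = 6).
Relative gaps: 0.6667, 0.3333; sum = 1.000000.
The income-gap ratio divides by q (the poor only): 1.000000 / 2 = 0.500.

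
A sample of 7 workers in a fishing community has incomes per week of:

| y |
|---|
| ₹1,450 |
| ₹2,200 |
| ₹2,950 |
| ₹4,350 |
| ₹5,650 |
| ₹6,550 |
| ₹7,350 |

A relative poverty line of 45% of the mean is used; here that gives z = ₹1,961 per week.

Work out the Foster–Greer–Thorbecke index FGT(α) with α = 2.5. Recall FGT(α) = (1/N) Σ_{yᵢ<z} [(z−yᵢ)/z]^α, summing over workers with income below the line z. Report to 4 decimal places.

Poor units: ₹1,450 (q = 1 of N = 7).
Normalized shortfalls: (1961−1450)/1961 = 0.2606.
Raised to α = 2.5: 0.03466.
Sum = 0.034662; FGT(2.5) = 0.034662 / 7 = 0.0050.

0.0050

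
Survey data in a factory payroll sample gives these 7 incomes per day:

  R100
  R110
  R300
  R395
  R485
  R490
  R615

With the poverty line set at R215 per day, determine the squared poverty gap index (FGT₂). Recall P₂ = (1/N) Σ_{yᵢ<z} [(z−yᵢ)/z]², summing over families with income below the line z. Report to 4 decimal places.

Poor units: R100, R110 (q = 2 of N = 7).
Normalized shortfalls: (215−100)/215 = 0.5349; (215−110)/215 = 0.4884.
Squared: 0.2861; 0.2385.
Sum = 0.524608; P₂ = 0.524608 / 7 = 0.0749.

0.0749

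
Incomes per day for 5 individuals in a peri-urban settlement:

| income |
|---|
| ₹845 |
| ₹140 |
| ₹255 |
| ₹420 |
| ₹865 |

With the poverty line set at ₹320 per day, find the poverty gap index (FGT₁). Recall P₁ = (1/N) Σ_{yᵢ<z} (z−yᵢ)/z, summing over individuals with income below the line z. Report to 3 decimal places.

Incomes under z: ₹140, ₹255 (q = 2 of N = 5).
Relative gaps: (320−140)/320 = 0.5625; (320−255)/320 = 0.2031.
Sum of shortfalls = 0.765625; P₁ averages over all N: 0.765625 / 5 = 0.153.

0.153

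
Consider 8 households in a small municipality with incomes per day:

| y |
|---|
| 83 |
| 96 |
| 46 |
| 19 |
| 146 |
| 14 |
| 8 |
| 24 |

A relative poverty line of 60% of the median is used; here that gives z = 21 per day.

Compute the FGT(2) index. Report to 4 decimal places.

0.0629

Poor units: 8, 14, 19 (q = 3 of N = 8).
Normalized shortfalls: (21−8)/21 = 0.6190; (21−14)/21 = 0.3333; (21−19)/21 = 0.0952.
Squared: 0.3832; 0.1111; 0.0091.
Sum = 0.503401; P₂ = 0.503401 / 8 = 0.0629.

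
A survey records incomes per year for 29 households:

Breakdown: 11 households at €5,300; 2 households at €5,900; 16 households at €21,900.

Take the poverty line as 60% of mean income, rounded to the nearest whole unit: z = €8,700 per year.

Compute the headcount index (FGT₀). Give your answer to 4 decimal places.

0.4483

13 of the 29 households have income below €8,700.
H = 13/29 = 0.4483.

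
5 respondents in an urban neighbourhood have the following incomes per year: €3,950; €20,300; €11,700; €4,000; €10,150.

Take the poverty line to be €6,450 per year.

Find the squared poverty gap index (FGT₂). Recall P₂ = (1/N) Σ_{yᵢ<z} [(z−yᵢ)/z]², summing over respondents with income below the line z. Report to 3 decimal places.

Below the line: €3,950, €4,000 (q = 2 of N = 5).
Shortfall ratios: (6450−3950)/6450 = 0.3876; (6450−4000)/6450 = 0.3798.
Squared: 0.1502; 0.1443.
Sum = 0.294514; P₂ = 0.294514 / 5 = 0.059.

0.059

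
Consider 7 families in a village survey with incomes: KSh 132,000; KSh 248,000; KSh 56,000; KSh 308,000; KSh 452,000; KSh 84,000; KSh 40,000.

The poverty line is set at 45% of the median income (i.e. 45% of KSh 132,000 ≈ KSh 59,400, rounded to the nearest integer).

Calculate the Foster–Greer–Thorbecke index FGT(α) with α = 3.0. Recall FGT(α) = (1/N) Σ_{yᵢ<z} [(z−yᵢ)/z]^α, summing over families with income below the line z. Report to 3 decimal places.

Poor units: KSh 40,000, KSh 56,000 (q = 2 of N = 7).
Relative gaps: (59400−40000)/59400 = 0.3266; (59400−56000)/59400 = 0.0572.
Raised to α = 3.0: 0.03484; 0.00019.
Sum = 0.035025; FGT(3.0) = 0.035025 / 7 = 0.005.

0.005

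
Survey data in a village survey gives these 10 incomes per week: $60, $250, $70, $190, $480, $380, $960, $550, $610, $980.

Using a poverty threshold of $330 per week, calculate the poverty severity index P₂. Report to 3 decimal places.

0.153

Incomes under z: $60, $70, $190, $250 (q = 4 of N = 10).
Relative gaps: (330−60)/330 = 0.8182; (330−70)/330 = 0.7879; (330−190)/330 = 0.4242; (330−250)/330 = 0.2424.
Squared: 0.6694; 0.6208; 0.1800; 0.0588.
Sum = 1.528926; P₂ = 1.528926 / 10 = 0.153.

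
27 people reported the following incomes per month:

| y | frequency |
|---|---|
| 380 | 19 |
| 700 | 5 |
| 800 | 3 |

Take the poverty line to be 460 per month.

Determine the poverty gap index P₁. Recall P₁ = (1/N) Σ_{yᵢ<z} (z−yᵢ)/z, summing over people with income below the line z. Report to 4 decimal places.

0.1224

Poor units: 19×380 (q = 19 of N = 27).
Shortfall ratios: (460−380)/460 = 0.1739 (×19).
Sum of shortfalls = 3.304348; P₁ averages over all N: 3.304348 / 27 = 0.1224.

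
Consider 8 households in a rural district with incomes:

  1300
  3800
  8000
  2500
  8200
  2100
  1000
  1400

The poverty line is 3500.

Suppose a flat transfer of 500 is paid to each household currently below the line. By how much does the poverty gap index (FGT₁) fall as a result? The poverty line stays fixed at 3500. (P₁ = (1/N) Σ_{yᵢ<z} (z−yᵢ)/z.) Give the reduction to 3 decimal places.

Before: below the line — 1000, 1300, 1400, 2100, 2500; poverty gap index (FGT₁) = 0.32857.
After the 500 transfer: below the line — 1500, 1800, 1900, 2600, 3000; poverty gap index (FGT₁) = 0.23929.
Reduction = 0.32857 − 0.23929 = 0.089.

0.089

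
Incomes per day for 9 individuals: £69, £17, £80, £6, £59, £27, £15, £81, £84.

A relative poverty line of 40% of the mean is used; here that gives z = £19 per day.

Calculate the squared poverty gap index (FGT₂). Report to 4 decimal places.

Below z: £6, £15, £17 (q = 3 of N = 9).
Normalized shortfalls: (19−6)/19 = 0.6842; (19−15)/19 = 0.2105; (19−17)/19 = 0.1053.
Squared: 0.4681; 0.0443; 0.0111.
Sum = 0.523546; P₂ = 0.523546 / 9 = 0.0582.

0.0582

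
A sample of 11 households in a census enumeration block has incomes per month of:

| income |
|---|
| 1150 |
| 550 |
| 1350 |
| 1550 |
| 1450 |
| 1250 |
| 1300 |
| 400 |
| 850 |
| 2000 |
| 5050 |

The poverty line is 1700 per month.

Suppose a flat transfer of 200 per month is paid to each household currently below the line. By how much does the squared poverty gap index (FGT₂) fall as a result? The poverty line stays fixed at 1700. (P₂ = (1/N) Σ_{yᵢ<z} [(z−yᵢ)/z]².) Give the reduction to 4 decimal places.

Before: below the line — 400, 550, 850, 1150, 1250, 1300, 1350, 1450, 1550; squared poverty gap index (FGT₂) = 0.144936.
After the 200 transfer: below the line — 600, 750, 1050, 1350, 1450, 1500, 1550, 1650; squared poverty gap index (FGT₂) = 0.087606.
Reduction = 0.144936 − 0.087606 = 0.0573.

0.0573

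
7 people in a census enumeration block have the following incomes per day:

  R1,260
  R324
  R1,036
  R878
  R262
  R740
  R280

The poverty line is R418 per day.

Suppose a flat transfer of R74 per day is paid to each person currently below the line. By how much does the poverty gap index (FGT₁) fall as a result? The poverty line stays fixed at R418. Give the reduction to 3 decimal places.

Before: below the line — R262, R280, R324; poverty gap index (FGT₁) = 0.13260.
After the R74 transfer: below the line — R336, R354, R398; poverty gap index (FGT₁) = 0.05673.
Reduction = 0.13260 − 0.05673 = 0.076.

0.076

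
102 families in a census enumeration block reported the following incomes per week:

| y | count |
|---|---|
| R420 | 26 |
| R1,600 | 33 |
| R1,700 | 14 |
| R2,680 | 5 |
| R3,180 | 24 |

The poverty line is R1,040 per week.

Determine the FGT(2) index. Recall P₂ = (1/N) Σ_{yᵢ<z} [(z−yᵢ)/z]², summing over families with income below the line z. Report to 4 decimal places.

Below the line: 26×R420 (q = 26 of N = 102).
Gap ratios (z−y)/z: (1040−420)/1040 = 0.5962 (×26).
Squared: 0.3554 (×26).
Sum = 9.240385; P₂ = 9.240385 / 102 = 0.0906.

0.0906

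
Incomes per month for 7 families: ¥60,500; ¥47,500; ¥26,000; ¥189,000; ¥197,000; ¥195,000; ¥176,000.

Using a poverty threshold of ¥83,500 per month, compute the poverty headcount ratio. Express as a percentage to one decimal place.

3 of the 7 families have income below ¥83,500.
H = 3/7 = 42.9%.

42.9%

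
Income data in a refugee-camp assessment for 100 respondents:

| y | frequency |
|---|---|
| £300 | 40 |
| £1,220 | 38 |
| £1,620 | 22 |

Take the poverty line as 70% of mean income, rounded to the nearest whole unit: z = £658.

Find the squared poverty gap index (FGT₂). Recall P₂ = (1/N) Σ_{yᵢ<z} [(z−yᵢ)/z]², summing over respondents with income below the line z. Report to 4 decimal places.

Poor units: 40×£300 (q = 40 of N = 100).
Relative gaps: (658−300)/658 = 0.5441 (×40).
Squared: 0.2960 (×40).
Sum = 11.840615; P₂ = 11.840615 / 100 = 0.1184.

0.1184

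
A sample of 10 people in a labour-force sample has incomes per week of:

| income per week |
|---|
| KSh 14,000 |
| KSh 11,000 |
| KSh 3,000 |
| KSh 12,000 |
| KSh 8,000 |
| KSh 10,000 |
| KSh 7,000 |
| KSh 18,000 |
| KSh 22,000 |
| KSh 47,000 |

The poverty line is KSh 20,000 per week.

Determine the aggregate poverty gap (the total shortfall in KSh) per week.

KSh 77,000

Incomes under z: KSh 3,000, KSh 7,000, KSh 8,000, KSh 10,000, KSh 11,000, KSh 12,000, KSh 14,000, KSh 18,000 (q = 8 of N = 10).
Individual gaps: 20000−3000 = 17000; 20000−7000 = 13000; 20000−8000 = 12000; 20000−10000 = 10000; 20000−11000 = 9000; 20000−12000 = 8000; 20000−14000 = 6000; 20000−18000 = 2000.
Aggregate gap = KSh 77,000.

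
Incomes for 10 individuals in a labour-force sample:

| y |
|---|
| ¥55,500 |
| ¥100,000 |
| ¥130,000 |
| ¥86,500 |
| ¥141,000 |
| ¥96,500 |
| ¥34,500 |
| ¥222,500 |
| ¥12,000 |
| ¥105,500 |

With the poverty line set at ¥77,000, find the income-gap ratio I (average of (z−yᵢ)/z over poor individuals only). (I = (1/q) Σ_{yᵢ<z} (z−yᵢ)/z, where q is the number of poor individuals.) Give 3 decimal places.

Incomes under z: ¥12,000, ¥34,500, ¥55,500 (q = 3 of N = 10).
Relative gaps: 0.8442, 0.5519, 0.2792; sum = 1.675325.
I averages over the q = 3 poor units only: 1.675325 / 3 = 0.558.

0.558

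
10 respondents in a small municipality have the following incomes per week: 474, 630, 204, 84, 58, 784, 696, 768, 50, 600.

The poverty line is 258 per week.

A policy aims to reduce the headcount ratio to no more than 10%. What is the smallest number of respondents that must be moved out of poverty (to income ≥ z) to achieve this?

Currently q = 4 of N = 10 are below the line (H = 0.400).
A headcount ratio of at most 10% allows at most ⌊0.10 × 10⌋ = 1 poor respondents.
So at least 4 − 1 = 3 must be lifted.

3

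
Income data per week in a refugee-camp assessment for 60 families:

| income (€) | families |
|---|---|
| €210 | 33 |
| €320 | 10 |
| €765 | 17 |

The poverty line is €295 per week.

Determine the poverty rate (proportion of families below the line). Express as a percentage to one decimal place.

55.0%

33 of the 60 families have income below €295.
H = 33/60 = 55.0%.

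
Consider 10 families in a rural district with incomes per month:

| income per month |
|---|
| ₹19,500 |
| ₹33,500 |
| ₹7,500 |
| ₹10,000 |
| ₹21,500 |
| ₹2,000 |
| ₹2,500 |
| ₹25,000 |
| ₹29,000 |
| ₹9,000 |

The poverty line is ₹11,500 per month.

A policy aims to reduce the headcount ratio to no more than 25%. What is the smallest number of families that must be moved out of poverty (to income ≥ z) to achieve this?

3

Currently q = 5 of N = 10 are below the line (H = 0.500).
A headcount ratio of at most 25% allows at most ⌊0.25 × 10⌋ = 2 poor families.
So at least 5 − 2 = 3 must be lifted.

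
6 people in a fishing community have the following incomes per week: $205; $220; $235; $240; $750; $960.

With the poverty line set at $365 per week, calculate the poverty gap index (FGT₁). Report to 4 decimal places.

0.2557

Poor units: $205, $220, $235, $240 (q = 4 of N = 6).
Gap ratios (z−y)/z: (365−205)/365 = 0.4384; (365−220)/365 = 0.3973; (365−235)/365 = 0.3562; (365−240)/365 = 0.3425.
Σ = 1.534247. Dividing by the full population N = 6 gives P₁ = 0.2557.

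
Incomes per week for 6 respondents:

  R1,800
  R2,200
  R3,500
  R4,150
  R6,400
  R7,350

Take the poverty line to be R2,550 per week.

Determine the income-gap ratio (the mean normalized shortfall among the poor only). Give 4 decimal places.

Poor units: R1,800, R2,200 (q = 2 of N = 6).
Relative gaps: 0.2941, 0.1373; sum = 0.431373.
The income-gap ratio divides by q (the poor only): 0.431373 / 2 = 0.2157.

0.2157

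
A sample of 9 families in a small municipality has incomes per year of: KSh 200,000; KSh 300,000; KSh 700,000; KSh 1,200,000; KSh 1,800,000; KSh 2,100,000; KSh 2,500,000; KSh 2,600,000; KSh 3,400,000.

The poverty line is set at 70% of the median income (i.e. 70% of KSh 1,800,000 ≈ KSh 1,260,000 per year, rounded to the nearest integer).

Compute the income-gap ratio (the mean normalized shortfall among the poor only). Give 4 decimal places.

0.5238

Incomes under z: KSh 200,000, KSh 300,000, KSh 700,000, KSh 1,200,000 (q = 4 of N = 9).
Shortfall ratios (z−y)/z: 0.8413, 0.7619, 0.4444, 0.0476; sum = 2.095238.
The income-gap ratio divides by q (the poor only): 2.095238 / 4 = 0.5238.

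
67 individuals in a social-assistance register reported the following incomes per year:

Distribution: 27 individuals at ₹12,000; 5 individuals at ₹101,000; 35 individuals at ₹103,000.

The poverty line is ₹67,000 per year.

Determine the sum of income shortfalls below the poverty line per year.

₹1,485,000

Incomes under z: 27×₹12,000 (q = 27 of N = 67).
Individual gaps: 27×(67000−12000) = 1485000.
Aggregate gap = ₹1,485,000.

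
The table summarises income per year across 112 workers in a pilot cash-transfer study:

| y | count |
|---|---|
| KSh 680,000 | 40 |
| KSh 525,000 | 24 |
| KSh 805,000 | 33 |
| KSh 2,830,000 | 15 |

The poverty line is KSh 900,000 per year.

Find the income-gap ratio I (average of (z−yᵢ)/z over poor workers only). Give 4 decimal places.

Incomes under z: 24×KSh 525,000, 40×KSh 680,000, 33×KSh 805,000 (q = 97 of N = 112).
Shortfall ratios (z−y)/z: 0.4167 (×24), 0.2444 (×40), 0.1056 (×33); sum = 23.261111.
I averages over the q = 97 poor units only: 23.261111 / 97 = 0.2398.

0.2398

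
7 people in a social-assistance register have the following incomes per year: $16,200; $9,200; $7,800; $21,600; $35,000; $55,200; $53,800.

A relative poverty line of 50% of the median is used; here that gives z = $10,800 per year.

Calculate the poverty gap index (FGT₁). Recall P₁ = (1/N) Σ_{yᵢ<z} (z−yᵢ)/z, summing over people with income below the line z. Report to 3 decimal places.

0.061

Incomes under z: $7,800, $9,200 (q = 2 of N = 7).
Relative gaps: (10800−7800)/10800 = 0.2778; (10800−9200)/10800 = 0.1481.
Sum of shortfalls = 0.425926; P₁ averages over all N: 0.425926 / 7 = 0.061.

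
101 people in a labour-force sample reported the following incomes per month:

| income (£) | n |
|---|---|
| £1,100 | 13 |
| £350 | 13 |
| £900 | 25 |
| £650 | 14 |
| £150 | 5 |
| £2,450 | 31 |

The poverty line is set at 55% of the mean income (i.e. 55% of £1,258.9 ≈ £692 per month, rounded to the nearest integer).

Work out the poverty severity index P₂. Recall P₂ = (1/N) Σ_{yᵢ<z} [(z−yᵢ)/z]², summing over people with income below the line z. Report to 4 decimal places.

Below z: 5×£150, 13×£350, 14×£650 (q = 32 of N = 101).
Relative gaps: (692−150)/692 = 0.7832 (×5); (692−350)/692 = 0.4942 (×13); (692−650)/692 = 0.0607 (×14).
Squared: 0.6135 (×5); 0.2443 (×13); 0.0037 (×14).
Sum = 6.294163; P₂ = 6.294163 / 101 = 0.0623.

0.0623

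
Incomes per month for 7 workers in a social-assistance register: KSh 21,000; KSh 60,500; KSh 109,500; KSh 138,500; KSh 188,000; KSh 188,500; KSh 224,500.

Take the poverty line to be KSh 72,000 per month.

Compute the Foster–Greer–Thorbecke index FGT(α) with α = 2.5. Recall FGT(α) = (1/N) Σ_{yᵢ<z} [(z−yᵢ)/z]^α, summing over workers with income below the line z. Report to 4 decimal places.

0.0618

Below the line: KSh 21,000, KSh 60,500 (q = 2 of N = 7).
Shortfall ratios: (72000−21000)/72000 = 0.7083; (72000−60500)/72000 = 0.1597.
Raised to α = 2.5: 0.42227; 0.01020.
Sum = 0.432469; FGT(2.5) = 0.432469 / 7 = 0.0618.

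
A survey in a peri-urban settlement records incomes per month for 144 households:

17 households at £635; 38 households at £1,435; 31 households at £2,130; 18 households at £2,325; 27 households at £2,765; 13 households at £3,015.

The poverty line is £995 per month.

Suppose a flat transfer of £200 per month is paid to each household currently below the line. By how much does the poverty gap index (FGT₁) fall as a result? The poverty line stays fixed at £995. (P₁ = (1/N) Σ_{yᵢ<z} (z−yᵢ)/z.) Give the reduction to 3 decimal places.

0.024

Before: below the line — 17×£635; poverty gap index (FGT₁) = 0.04271.
After the £200 transfer: below the line — 17×£835; poverty gap index (FGT₁) = 0.01898.
Reduction = 0.04271 − 0.01898 = 0.024.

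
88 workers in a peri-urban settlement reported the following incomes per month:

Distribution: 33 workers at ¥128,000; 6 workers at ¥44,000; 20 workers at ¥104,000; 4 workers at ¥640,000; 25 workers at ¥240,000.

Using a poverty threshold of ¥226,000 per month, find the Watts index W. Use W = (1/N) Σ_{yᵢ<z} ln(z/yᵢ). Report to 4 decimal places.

0.5012

Below the line: 6×¥44,000, 20×¥104,000, 33×¥128,000 (q = 59 of N = 88).
Log gaps: ln(226000/44000) = 1.6363 (×6); ln(226000/104000) = 0.7761 (×20); ln(226000/128000) = 0.5685 (×33).
W = 44.101610 / 88 = 0.5012.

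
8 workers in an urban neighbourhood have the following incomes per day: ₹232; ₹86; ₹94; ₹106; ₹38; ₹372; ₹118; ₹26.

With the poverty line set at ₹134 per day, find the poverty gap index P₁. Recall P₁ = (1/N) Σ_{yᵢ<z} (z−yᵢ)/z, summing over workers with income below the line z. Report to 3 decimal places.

Below the line: ₹26, ₹38, ₹86, ₹94, ₹106, ₹118 (q = 6 of N = 8).
Shortfall ratios: (134−26)/134 = 0.8060; (134−38)/134 = 0.7164; (134−86)/134 = 0.3582; (134−94)/134 = 0.2985; (134−106)/134 = 0.2090; (134−118)/134 = 0.1194.
Sum of shortfalls = 2.507463; P₁ averages over all N: 2.507463 / 8 = 0.313.

0.313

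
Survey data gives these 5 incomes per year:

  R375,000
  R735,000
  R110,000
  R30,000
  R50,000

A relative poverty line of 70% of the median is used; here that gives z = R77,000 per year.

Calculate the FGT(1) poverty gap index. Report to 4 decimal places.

Incomes under z: R30,000, R50,000 (q = 2 of N = 5).
Shortfall ratios: (77000−30000)/77000 = 0.6104; (77000−50000)/77000 = 0.3506.
Sum of shortfalls = 0.961039; P₁ averages over all N: 0.961039 / 5 = 0.1922.

0.1922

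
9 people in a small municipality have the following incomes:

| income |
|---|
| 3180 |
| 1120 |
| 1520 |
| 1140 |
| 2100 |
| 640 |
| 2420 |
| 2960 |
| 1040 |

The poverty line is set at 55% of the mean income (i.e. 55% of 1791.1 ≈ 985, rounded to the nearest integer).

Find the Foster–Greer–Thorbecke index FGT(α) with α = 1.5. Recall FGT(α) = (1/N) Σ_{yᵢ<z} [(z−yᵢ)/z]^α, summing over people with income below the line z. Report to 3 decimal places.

Incomes under z: 640 (q = 1 of N = 9).
Gap ratios (z−y)/z: (985−640)/985 = 0.3503.
Raised to α = 1.5: 0.20729.
Sum = 0.207288; FGT(1.5) = 0.207288 / 9 = 0.023.

0.023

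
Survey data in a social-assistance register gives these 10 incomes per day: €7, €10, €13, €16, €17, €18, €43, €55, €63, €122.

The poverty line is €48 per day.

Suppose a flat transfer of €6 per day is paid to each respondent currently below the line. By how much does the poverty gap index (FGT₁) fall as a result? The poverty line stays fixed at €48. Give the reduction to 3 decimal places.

Before: below the line — €7, €10, €13, €16, €17, €18, €43; poverty gap index (FGT₁) = 0.44167.
After the €6 transfer: below the line — €13, €16, €19, €22, €23, €24; poverty gap index (FGT₁) = 0.35625.
Reduction = 0.44167 − 0.35625 = 0.085.

0.085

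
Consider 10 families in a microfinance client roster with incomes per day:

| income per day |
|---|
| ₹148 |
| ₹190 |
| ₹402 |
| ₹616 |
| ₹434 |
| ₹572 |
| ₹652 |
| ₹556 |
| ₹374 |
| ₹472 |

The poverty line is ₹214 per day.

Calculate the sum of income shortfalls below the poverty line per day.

₹90

Poor units: ₹148, ₹190 (q = 2 of N = 10).
Individual gaps: 214−148 = 66; 214−190 = 24.
Aggregate gap = ₹90.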